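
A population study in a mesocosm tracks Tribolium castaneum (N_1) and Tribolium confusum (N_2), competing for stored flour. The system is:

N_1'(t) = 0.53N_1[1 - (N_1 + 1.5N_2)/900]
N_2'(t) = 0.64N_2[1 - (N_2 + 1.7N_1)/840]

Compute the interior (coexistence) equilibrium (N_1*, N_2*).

Setting both brackets to zero gives the nullclines N_1 + 1.5N_2 = 900 and 1.7N_1 + N_2 = 840.
Substituting N_2 = 840 - 1.7N_1 into the first: N_1(1 - 1.5·1.7) = 900 - 1.5·840.
So N_1* = -360/-1.55 = 232, and then N_2* = 840 - 1.7·232 = 445.

N_1* ≈ 232, N_2* ≈ 445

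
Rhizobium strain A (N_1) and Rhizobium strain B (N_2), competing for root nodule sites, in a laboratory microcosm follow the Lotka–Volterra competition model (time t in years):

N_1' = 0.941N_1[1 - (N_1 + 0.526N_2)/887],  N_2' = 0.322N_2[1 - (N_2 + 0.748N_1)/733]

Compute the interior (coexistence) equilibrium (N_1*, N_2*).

Setting both brackets to zero gives the nullclines N_1 + 0.526N_2 = 887 and 0.748N_1 + N_2 = 733.
Substituting N_2 = 733 - 0.748N_1 into the first: N_1(1 - 0.526·0.748) = 887 - 0.526·733.
So N_1* = 501/0.607 = 827, and then N_2* = 733 - 0.748·827 = 115.

N_1* ≈ 827, N_2* ≈ 115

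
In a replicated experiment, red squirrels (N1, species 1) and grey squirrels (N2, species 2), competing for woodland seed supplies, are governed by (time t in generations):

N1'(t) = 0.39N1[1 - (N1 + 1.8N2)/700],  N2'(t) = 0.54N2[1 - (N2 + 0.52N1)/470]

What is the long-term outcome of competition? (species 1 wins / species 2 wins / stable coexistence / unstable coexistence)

species 2 excludes species 1

Compare the nullcline intercepts: K1/α12 = 700/1.8 = 389 < K2 = 470; K2/α21 = 470/0.52 = 904 > K1 = 700.
Since the inequalities point opposite ways, species 2 can invade but species 1 cannot.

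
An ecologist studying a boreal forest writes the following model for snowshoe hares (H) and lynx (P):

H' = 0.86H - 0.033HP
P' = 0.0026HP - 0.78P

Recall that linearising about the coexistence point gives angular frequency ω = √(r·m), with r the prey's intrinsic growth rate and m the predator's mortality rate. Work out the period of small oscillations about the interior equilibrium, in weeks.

Here r = 0.86 and m = 0.78, so r·m = 0.671.
ω = √0.671 = 0.819 per week, hence T = 2π/ω ≈ 7.67 weeks.

T ≈ 7.67 weeks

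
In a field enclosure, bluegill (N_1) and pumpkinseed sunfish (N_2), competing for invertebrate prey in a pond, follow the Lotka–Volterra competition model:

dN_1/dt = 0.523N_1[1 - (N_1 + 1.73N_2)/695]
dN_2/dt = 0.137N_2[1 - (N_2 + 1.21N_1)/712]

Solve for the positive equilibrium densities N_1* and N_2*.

Setting both brackets to zero gives the nullclines N_1 + 1.73N_2 = 695 and 1.21N_1 + N_2 = 712.
Substituting N_2 = 712 - 1.21N_1 into the first: N_1(1 - 1.73·1.21) = 695 - 1.73·712.
So N_1* = -537/-1.09 = 491, and then N_2* = 712 - 1.21·491 = 118.

N_1* ≈ 491, N_2* ≈ 118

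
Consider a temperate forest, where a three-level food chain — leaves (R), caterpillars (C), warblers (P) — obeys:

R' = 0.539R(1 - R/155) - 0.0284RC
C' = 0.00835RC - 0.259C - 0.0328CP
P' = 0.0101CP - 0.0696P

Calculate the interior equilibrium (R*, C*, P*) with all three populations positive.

From dP/dt = 0: 0.0101C* = 0.0696, so C* = 6.89.
From dR/dt = 0: 0.539(1 - R*/155) = 0.0284·6.89, giving R* = 155·(1 - 0.363) = 98.7.
From dC/dt = 0: 0.00835·98.7 - 0.259 = 0.0328P*, so P* = 0.565/0.0328 = 17.2.

R* ≈ 98.7, C* ≈ 6.89, P* ≈ 17.2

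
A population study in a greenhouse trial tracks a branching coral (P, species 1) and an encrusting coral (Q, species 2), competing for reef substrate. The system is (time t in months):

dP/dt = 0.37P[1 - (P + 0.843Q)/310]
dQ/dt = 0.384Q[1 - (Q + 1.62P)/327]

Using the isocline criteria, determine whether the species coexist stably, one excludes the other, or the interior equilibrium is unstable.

Compare the nullcline intercepts: K1/α12 = 310/0.843 = 368 > K2 = 327; K2/α21 = 327/1.62 = 202 < K1 = 310.
Since the inequalities point opposite ways, species 1 can invade but species 2 cannot.

species 1 excludes species 2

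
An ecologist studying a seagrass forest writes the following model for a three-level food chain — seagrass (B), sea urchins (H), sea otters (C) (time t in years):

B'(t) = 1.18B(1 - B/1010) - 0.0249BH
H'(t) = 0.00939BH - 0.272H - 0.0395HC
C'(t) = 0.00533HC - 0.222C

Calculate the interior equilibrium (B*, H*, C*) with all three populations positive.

B* ≈ 122, H* ≈ 41.7, C* ≈ 22.2

From dC/dt = 0: 0.00533H* = 0.222, so H* = 41.7.
From dB/dt = 0: 1.18(1 - B*/1010) = 0.0249·41.7, giving B* = 1010·(1 - 0.879) = 122.
From dH/dt = 0: 0.00939·122 - 0.272 = 0.0395C*, so C* = 0.876/0.0395 = 22.2.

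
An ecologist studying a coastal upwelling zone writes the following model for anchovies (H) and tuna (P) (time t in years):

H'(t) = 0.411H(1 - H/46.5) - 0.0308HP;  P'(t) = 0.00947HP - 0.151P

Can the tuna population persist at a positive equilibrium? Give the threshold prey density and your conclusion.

The predator equation gives dP/dt > 0 only when H > 0.151/0.00947 = 15.9.
Without the predator, H → K = 46.5. Since 46.5 > 15.9, the predator can invade and persist.

Threshold H = 15.9; K > 15.9, so yes, the predator persists.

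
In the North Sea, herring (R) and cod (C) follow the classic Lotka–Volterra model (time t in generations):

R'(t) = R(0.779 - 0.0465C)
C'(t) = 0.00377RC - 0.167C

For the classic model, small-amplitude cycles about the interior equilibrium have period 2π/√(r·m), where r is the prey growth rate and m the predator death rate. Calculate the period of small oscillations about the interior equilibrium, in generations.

Here r = 0.779 and m = 0.167, so r·m = 0.13.
ω = √0.13 = 0.361 per generation, hence T = 2π/ω ≈ 17.4 generations.

T ≈ 17.4 generations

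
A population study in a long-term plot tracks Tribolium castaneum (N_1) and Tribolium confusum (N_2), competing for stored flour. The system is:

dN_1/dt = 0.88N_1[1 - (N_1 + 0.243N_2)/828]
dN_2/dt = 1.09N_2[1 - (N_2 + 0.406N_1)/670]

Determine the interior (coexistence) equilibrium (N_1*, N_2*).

Setting both brackets to zero gives the nullclines N_1 + 0.243N_2 = 828 and 0.406N_1 + N_2 = 670.
Substituting N_2 = 670 - 0.406N_1 into the first: N_1(1 - 0.243·0.406) = 828 - 0.243·670.
So N_1* = 665/0.901 = 738, and then N_2* = 670 - 0.406·738 = 370.

N_1* ≈ 738, N_2* ≈ 370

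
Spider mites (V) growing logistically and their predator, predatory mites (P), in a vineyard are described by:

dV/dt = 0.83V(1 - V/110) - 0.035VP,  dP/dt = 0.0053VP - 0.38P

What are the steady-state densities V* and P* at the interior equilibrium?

V* ≈ 71.7, P* ≈ 8.26

From dP/dt = 0 with P > 0: 0.0053V* = 0.38, so V* = 71.7.
Substitute into dV/dt = 0: 0.83(1 - 71.7/110) = 0.035P*.
The bracket is 0.348, giving P* = 0.289/0.035 = 8.26.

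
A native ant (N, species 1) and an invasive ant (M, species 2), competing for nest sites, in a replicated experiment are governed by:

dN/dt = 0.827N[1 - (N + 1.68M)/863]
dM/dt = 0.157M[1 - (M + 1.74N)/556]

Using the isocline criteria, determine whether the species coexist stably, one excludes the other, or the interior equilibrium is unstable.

Compare the nullcline intercepts: K1/α12 = 863/1.68 = 514 < K2 = 556; K2/α21 = 556/1.74 = 320 < K1 = 863.
Since both are reversed, neither can invade when rare; the interior point is a saddle.

unstable coexistence (outcome depends on initial conditions)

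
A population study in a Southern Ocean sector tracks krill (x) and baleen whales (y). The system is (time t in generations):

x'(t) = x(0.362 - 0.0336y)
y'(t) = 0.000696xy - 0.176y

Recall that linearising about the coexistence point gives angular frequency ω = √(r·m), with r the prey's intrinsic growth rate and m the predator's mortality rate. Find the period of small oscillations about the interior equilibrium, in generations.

Here r = 0.362 and m = 0.176, so r·m = 0.0637.
ω = √0.0637 = 0.252 per generation, hence T = 2π/ω ≈ 24.9 generations.

T ≈ 24.9 generations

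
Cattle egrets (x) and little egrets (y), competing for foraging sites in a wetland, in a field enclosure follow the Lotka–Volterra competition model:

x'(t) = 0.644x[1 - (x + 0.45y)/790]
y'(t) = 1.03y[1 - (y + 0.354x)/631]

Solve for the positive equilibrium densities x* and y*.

Setting both brackets to zero gives the nullclines x + 0.45y = 790 and 0.354x + y = 631.
Substituting y = 631 - 0.354x into the first: x(1 - 0.45·0.354) = 790 - 0.45·631.
So x* = 506/0.841 = 602, and then y* = 631 - 0.354·602 = 418.

x* ≈ 602, y* ≈ 418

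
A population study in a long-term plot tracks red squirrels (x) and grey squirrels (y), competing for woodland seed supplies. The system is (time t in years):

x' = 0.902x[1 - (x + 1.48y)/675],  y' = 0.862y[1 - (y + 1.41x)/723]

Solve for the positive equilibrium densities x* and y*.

x* ≈ 363, y* ≈ 210

Setting both brackets to zero gives the nullclines x + 1.48y = 675 and 1.41x + y = 723.
Substituting y = 723 - 1.41x into the first: x(1 - 1.48·1.41) = 675 - 1.48·723.
So x* = -395/-1.09 = 363, and then y* = 723 - 1.41·363 = 210.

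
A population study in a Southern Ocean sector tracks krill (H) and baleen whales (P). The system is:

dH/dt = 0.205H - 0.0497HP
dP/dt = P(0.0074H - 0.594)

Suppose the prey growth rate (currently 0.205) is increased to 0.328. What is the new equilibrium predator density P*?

P* ≈ 6.6

At the interior fixed point, setting dH/dt = 0 with H > 0 fixes P* = (prey growth rate)/(HP coefficient) — independent of the other coefficients.
With the change, P* = 0.328/0.0497 = 6.6; it rises from 4.12.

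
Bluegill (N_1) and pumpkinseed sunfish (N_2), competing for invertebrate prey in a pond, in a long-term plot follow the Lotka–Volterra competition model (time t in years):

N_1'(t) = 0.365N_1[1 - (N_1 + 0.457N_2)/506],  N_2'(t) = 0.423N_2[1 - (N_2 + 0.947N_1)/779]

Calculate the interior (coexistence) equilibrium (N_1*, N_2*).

N_1* ≈ 264, N_2* ≈ 529

Setting both brackets to zero gives the nullclines N_1 + 0.457N_2 = 506 and 0.947N_1 + N_2 = 779.
Substituting N_2 = 779 - 0.947N_1 into the first: N_1(1 - 0.457·0.947) = 506 - 0.457·779.
So N_1* = 150/0.567 = 264, and then N_2* = 779 - 0.947·264 = 529.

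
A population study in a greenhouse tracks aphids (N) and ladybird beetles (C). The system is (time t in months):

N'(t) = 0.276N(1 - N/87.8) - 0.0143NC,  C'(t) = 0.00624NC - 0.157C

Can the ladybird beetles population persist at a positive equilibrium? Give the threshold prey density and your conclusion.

Threshold N = 25.2; K > 25.2, so yes, the predator persists.

The predator equation gives dC/dt > 0 only when N > 0.157/0.00624 = 25.2.
Without the predator, N → K = 87.8. Since 87.8 > 25.2, the predator can invade and persist.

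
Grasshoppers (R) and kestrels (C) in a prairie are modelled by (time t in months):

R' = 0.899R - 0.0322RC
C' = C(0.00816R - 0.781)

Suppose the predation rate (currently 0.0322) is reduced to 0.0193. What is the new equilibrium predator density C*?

C* ≈ 46.6

At the interior fixed point, setting dR/dt = 0 with R > 0 fixes C* = (prey growth rate)/(RC coefficient) — independent of the other coefficients.
With the change, C* = 0.899/0.0193 = 46.6; it rises from 27.9.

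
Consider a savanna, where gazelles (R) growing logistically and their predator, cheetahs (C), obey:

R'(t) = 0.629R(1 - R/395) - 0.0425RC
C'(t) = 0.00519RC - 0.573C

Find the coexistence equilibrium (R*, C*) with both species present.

R* ≈ 110, C* ≈ 10.7

From dC/dt = 0 with C > 0: 0.00519R* = 0.573, so R* = 110.
Substitute into dR/dt = 0: 0.629(1 - 110/395) = 0.0425C*.
The bracket is 0.72, giving C* = 0.453/0.0425 = 10.7.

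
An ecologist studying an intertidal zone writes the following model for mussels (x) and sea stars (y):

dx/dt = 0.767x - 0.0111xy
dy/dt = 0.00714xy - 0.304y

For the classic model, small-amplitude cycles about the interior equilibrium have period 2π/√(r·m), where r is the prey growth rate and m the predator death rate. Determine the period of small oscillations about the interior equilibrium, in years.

Here r = 0.767 and m = 0.304, so r·m = 0.233.
ω = √0.233 = 0.483 per year, hence T = 2π/ω ≈ 13 years.

T ≈ 13 years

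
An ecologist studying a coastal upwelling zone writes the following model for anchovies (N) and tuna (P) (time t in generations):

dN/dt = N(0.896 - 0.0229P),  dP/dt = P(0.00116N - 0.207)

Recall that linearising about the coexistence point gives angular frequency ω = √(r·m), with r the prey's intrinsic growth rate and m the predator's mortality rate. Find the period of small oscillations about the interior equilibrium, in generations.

Here r = 0.896 and m = 0.207, so r·m = 0.185.
ω = √0.185 = 0.431 per generation, hence T = 2π/ω ≈ 14.6 generations.

T ≈ 14.6 generations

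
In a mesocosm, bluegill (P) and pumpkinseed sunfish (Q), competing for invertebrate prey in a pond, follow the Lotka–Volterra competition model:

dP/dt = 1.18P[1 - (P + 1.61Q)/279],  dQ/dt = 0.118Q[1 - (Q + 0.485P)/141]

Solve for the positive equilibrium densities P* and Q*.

P* ≈ 237, Q* ≈ 25.9

Setting both brackets to zero gives the nullclines P + 1.61Q = 279 and 0.485P + Q = 141.
Substituting Q = 141 - 0.485P into the first: P(1 - 1.61·0.485) = 279 - 1.61·141.
So P* = 52/0.219 = 237, and then Q* = 141 - 0.485·237 = 25.9.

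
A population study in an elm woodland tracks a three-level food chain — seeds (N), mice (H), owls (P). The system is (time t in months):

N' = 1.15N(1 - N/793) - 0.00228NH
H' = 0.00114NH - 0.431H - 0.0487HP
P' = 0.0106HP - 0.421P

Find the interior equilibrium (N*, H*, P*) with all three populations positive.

From dP/dt = 0: 0.0106H* = 0.421, so H* = 39.7.
From dN/dt = 0: 1.15(1 - N*/793) = 0.00228·39.7, giving N* = 793·(1 - 0.0787) = 731.
From dH/dt = 0: 0.00114·731 - 0.431 = 0.0487P*, so P* = 0.402/0.0487 = 8.25.

N* ≈ 731, H* ≈ 39.7, P* ≈ 8.25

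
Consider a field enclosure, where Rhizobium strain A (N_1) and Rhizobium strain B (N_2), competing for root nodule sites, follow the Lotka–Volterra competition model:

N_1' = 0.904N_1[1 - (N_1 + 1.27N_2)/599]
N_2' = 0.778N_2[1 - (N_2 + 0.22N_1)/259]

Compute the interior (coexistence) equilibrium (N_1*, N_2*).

N_1* ≈ 375, N_2* ≈ 177

Setting both brackets to zero gives the nullclines N_1 + 1.27N_2 = 599 and 0.22N_1 + N_2 = 259.
Substituting N_2 = 259 - 0.22N_1 into the first: N_1(1 - 1.27·0.22) = 599 - 1.27·259.
So N_1* = 270/0.721 = 375, and then N_2* = 259 - 0.22·375 = 177.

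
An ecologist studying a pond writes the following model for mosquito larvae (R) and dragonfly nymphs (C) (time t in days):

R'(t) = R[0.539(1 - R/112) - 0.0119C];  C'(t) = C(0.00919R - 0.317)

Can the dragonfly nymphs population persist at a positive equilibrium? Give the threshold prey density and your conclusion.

Threshold R = 34.5; K > 34.5, so yes, the predator persists.

The predator equation gives dC/dt > 0 only when R > 0.317/0.00919 = 34.5.
Without the predator, R → K = 112. Since 112 > 34.5, the predator can invade and persist.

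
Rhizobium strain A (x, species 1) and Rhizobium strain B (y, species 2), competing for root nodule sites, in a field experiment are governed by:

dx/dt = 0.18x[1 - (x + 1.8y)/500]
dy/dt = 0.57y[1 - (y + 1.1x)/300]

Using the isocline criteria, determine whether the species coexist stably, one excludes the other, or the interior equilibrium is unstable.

Compare the nullcline intercepts: K1/α12 = 500/1.8 = 278 < K2 = 300; K2/α21 = 300/1.1 = 273 < K1 = 500.
Since both are reversed, neither can invade when rare; the interior point is a saddle.

unstable coexistence (outcome depends on initial conditions)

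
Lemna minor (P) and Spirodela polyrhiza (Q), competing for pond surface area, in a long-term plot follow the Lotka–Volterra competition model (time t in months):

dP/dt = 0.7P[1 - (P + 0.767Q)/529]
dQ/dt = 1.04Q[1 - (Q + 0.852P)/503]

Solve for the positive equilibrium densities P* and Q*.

Setting both brackets to zero gives the nullclines P + 0.767Q = 529 and 0.852P + Q = 503.
Substituting Q = 503 - 0.852P into the first: P(1 - 0.767·0.852) = 529 - 0.767·503.
So P* = 143/0.347 = 413, and then Q* = 503 - 0.852·413 = 151.

P* ≈ 413, Q* ≈ 151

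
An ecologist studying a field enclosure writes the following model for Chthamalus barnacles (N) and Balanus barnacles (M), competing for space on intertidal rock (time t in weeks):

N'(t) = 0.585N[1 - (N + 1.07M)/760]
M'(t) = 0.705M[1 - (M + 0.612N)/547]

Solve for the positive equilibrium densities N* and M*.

Setting both brackets to zero gives the nullclines N + 1.07M = 760 and 0.612N + M = 547.
Substituting M = 547 - 0.612N into the first: N(1 - 1.07·0.612) = 760 - 1.07·547.
So N* = 175/0.345 = 506, and then M* = 547 - 0.612·506 = 237.

N* ≈ 506, M* ≈ 237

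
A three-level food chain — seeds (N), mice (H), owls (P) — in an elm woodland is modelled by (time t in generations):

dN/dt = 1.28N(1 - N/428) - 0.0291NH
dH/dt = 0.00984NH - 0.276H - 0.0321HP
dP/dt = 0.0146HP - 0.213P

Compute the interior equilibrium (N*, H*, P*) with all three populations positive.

From dP/dt = 0: 0.0146H* = 0.213, so H* = 14.6.
From dN/dt = 0: 1.28(1 - N*/428) = 0.0291·14.6, giving N* = 428·(1 - 0.332) = 286.
From dH/dt = 0: 0.00984·286 - 0.276 = 0.0321P*, so P* = 2.54/0.0321 = 79.1.

N* ≈ 286, H* ≈ 14.6, P* ≈ 79.1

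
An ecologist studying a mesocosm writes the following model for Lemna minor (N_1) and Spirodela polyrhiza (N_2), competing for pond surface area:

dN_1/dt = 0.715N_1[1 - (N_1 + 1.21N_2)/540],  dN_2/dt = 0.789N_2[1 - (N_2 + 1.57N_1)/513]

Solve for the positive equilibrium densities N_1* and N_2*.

N_1* ≈ 89.7, N_2* ≈ 372

Setting both brackets to zero gives the nullclines N_1 + 1.21N_2 = 540 and 1.57N_1 + N_2 = 513.
Substituting N_2 = 513 - 1.57N_1 into the first: N_1(1 - 1.21·1.57) = 540 - 1.21·513.
So N_1* = -80.7/-0.9 = 89.7, and then N_2* = 513 - 1.57·89.7 = 372.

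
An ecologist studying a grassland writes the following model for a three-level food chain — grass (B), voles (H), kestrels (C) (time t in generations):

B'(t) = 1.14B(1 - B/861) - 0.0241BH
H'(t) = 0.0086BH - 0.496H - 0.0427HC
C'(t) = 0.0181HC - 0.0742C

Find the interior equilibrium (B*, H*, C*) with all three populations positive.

B* ≈ 786, H* ≈ 4.1, C* ≈ 147

From dC/dt = 0: 0.0181H* = 0.0742, so H* = 4.1.
From dB/dt = 0: 1.14(1 - B*/861) = 0.0241·4.1, giving B* = 861·(1 - 0.0867) = 786.
From dH/dt = 0: 0.0086·786 - 0.496 = 0.0427C*, so C* = 6.27/0.0427 = 147.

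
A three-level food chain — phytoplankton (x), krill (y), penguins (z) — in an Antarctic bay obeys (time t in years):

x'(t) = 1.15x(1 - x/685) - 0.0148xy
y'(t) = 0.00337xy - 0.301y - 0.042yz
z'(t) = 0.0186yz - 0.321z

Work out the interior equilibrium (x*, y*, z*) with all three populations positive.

From dz/dt = 0: 0.0186y* = 0.321, so y* = 17.3.
From dx/dt = 0: 1.15(1 - x*/685) = 0.0148·17.3, giving x* = 685·(1 - 0.222) = 533.
From dy/dt = 0: 0.00337·533 - 0.301 = 0.042z*, so z* = 1.49/0.042 = 35.6.

x* ≈ 533, y* ≈ 17.3, z* ≈ 35.6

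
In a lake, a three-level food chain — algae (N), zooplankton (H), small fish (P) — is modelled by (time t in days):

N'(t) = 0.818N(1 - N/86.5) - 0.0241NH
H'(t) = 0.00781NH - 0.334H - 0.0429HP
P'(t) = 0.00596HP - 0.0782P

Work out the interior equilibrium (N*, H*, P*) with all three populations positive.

N* ≈ 53.1, H* ≈ 13.1, P* ≈ 1.87

From dP/dt = 0: 0.00596H* = 0.0782, so H* = 13.1.
From dN/dt = 0: 0.818(1 - N*/86.5) = 0.0241·13.1, giving N* = 86.5·(1 - 0.387) = 53.1.
From dH/dt = 0: 0.00781·53.1 - 0.334 = 0.0429P*, so P* = 0.0804/0.0429 = 1.87.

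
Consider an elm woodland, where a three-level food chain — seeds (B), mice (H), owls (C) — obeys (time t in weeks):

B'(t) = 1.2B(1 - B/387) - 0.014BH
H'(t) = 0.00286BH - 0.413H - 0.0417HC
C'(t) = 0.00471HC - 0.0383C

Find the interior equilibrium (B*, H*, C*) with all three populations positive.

From dC/dt = 0: 0.00471H* = 0.0383, so H* = 8.13.
From dB/dt = 0: 1.2(1 - B*/387) = 0.014·8.13, giving B* = 387·(1 - 0.0949) = 350.
From dH/dt = 0: 0.00286·350 - 0.413 = 0.0417C*, so C* = 0.589/0.0417 = 14.1.

B* ≈ 350, H* ≈ 8.13, C* ≈ 14.1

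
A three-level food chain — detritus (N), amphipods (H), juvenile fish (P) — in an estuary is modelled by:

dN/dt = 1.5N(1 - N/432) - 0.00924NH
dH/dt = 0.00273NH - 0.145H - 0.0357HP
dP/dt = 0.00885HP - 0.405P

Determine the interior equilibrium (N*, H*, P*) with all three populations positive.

N* ≈ 310, H* ≈ 45.8, P* ≈ 19.7

From dP/dt = 0: 0.00885H* = 0.405, so H* = 45.8.
From dN/dt = 0: 1.5(1 - N*/432) = 0.00924·45.8, giving N* = 432·(1 - 0.282) = 310.
From dH/dt = 0: 0.00273·310 - 0.145 = 0.0357P*, so P* = 0.702/0.0357 = 19.7.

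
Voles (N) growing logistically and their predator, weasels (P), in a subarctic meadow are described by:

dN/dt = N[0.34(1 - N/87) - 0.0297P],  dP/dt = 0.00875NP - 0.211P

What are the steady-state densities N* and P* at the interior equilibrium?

N* ≈ 24.1, P* ≈ 8.27

From dP/dt = 0 with P > 0: 0.00875N* = 0.211, so N* = 24.1.
Substitute into dN/dt = 0: 0.34(1 - 24.1/87) = 0.0297P*.
The bracket is 0.723, giving P* = 0.246/0.0297 = 8.27.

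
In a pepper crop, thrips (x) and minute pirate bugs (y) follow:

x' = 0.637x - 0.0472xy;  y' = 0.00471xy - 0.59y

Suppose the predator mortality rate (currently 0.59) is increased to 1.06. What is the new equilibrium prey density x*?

At the interior fixed point, setting dy/dt = 0 with y > 0 fixes x* = (predator death rate)/(xy coefficient) — independent of the other coefficients.
With the change, x* = 1.06/0.00471 = 225; it rises from 125.

x* ≈ 225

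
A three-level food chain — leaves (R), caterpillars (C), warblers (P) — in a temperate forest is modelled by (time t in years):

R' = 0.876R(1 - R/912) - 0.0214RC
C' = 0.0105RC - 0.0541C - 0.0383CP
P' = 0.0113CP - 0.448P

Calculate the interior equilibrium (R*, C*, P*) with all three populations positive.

From dP/dt = 0: 0.0113C* = 0.448, so C* = 39.6.
From dR/dt = 0: 0.876(1 - R*/912) = 0.0214·39.6, giving R* = 912·(1 - 0.969) = 28.7.
From dC/dt = 0: 0.0105·28.7 - 0.0541 = 0.0383P*, so P* = 0.247/0.0383 = 6.46.

R* ≈ 28.7, C* ≈ 39.6, P* ≈ 6.46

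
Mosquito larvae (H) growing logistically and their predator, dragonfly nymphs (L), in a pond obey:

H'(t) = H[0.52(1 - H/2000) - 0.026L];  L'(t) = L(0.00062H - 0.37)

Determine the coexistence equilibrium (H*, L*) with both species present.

H* ≈ 597, L* ≈ 14

From dL/dt = 0 with L > 0: 0.00062H* = 0.37, so H* = 597.
Substitute into dH/dt = 0: 0.52(1 - 597/2000) = 0.026L*.
The bracket is 0.702, giving L* = 0.365/0.026 = 14.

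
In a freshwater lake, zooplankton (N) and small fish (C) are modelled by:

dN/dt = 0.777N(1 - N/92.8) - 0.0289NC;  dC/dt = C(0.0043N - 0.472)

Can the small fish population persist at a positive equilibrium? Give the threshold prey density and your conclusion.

Threshold N = 110; K < 110, so no, the predator goes extinct.

The predator equation gives dC/dt > 0 only when N > 0.472/0.0043 = 110.
Without the predator, N → K = 92.8. Since 92.8 < 110, the predator cannot invade.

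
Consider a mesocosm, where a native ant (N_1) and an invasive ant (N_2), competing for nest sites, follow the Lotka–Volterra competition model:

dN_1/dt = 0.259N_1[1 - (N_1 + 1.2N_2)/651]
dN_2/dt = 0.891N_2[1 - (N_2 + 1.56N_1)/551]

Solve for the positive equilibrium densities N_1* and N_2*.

N_1* ≈ 11.7, N_2* ≈ 533

Setting both brackets to zero gives the nullclines N_1 + 1.2N_2 = 651 and 1.56N_1 + N_2 = 551.
Substituting N_2 = 551 - 1.56N_1 into the first: N_1(1 - 1.2·1.56) = 651 - 1.2·551.
So N_1* = -10.2/-0.872 = 11.7, and then N_2* = 551 - 1.56·11.7 = 533.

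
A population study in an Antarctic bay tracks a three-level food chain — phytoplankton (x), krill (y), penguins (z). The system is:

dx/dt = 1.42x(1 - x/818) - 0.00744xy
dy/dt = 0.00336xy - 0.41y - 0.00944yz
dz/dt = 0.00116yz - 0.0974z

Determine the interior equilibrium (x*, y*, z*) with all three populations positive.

From dz/dt = 0: 0.00116y* = 0.0974, so y* = 84.
From dx/dt = 0: 1.42(1 - x*/818) = 0.00744·84, giving x* = 818·(1 - 0.44) = 458.
From dy/dt = 0: 0.00336·458 - 0.41 = 0.00944z*, so z* = 1.13/0.00944 = 120.

x* ≈ 458, y* ≈ 84, z* ≈ 120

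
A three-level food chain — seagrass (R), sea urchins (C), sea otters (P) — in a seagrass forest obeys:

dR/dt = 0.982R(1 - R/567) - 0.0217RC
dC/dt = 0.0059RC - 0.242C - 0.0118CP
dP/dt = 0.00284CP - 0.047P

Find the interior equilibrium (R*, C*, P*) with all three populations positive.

From dP/dt = 0: 0.00284C* = 0.047, so C* = 16.5.
From dR/dt = 0: 0.982(1 - R*/567) = 0.0217·16.5, giving R* = 567·(1 - 0.366) = 360.
From dC/dt = 0: 0.0059·360 - 0.242 = 0.0118P*, so P* = 1.88/0.0118 = 159.

R* ≈ 360, C* ≈ 16.5, P* ≈ 159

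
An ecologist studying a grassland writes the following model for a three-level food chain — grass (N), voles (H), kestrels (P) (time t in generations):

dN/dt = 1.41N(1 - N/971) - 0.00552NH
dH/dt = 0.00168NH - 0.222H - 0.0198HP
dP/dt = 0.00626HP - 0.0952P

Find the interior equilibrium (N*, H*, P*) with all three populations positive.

From dP/dt = 0: 0.00626H* = 0.0952, so H* = 15.2.
From dN/dt = 0: 1.41(1 - N*/971) = 0.00552·15.2, giving N* = 971·(1 - 0.0595) = 913.
From dH/dt = 0: 0.00168·913 - 0.222 = 0.0198P*, so P* = 1.31/0.0198 = 66.3.

N* ≈ 913, H* ≈ 15.2, P* ≈ 66.3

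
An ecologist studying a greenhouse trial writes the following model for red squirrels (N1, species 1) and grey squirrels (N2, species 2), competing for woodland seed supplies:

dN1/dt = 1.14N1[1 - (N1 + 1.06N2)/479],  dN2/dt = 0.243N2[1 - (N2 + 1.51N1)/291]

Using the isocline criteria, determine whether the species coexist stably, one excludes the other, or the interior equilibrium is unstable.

Compare the nullcline intercepts: K1/α12 = 479/1.06 = 452 > K2 = 291; K2/α21 = 291/1.51 = 193 < K1 = 479.
Since the inequalities point opposite ways, species 1 can invade but species 2 cannot.

species 1 excludes species 2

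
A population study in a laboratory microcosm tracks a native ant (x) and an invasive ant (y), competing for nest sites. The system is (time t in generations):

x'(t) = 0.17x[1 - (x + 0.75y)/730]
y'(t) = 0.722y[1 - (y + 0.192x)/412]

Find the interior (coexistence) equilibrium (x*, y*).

Setting both brackets to zero gives the nullclines x + 0.75y = 730 and 0.192x + y = 412.
Substituting y = 412 - 0.192x into the first: x(1 - 0.75·0.192) = 730 - 0.75·412.
So x* = 421/0.856 = 492, and then y* = 412 - 0.192·492 = 318.

x* ≈ 492, y* ≈ 318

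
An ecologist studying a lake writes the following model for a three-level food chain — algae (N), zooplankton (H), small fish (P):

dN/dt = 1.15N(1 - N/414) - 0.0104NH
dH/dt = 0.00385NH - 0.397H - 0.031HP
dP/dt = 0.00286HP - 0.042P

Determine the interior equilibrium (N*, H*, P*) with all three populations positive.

From dP/dt = 0: 0.00286H* = 0.042, so H* = 14.7.
From dN/dt = 0: 1.15(1 - N*/414) = 0.0104·14.7, giving N* = 414·(1 - 0.133) = 359.
From dH/dt = 0: 0.00385·359 - 0.397 = 0.031P*, so P* = 0.985/0.031 = 31.8.

N* ≈ 359, H* ≈ 14.7, P* ≈ 31.8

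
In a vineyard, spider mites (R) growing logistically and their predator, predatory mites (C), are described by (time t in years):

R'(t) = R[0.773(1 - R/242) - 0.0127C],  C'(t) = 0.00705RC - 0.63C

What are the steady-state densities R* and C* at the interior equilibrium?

From dC/dt = 0 with C > 0: 0.00705R* = 0.63, so R* = 89.4.
Substitute into dR/dt = 0: 0.773(1 - 89.4/242) = 0.0127C*.
The bracket is 0.631, giving C* = 0.488/0.0127 = 38.4.

R* ≈ 89.4, C* ≈ 38.4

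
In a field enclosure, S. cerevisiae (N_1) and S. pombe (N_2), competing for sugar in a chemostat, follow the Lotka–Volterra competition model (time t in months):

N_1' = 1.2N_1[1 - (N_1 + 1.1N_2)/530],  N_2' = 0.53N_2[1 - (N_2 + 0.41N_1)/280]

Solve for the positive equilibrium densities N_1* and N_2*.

N_1* ≈ 404, N_2* ≈ 114

Setting both brackets to zero gives the nullclines N_1 + 1.1N_2 = 530 and 0.41N_1 + N_2 = 280.
Substituting N_2 = 280 - 0.41N_1 into the first: N_1(1 - 1.1·0.41) = 530 - 1.1·280.
So N_1* = 222/0.549 = 404, and then N_2* = 280 - 0.41·404 = 114.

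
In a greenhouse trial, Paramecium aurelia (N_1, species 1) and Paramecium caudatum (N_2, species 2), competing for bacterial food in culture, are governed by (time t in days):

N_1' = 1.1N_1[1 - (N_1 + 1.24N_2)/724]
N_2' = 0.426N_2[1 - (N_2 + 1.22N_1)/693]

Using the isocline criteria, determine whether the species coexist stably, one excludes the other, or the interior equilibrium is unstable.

unstable coexistence (outcome depends on initial conditions)

Compare the nullcline intercepts: K1/α12 = 724/1.24 = 584 < K2 = 693; K2/α21 = 693/1.22 = 568 < K1 = 724.
Since both are reversed, neither can invade when rare; the interior point is a saddle.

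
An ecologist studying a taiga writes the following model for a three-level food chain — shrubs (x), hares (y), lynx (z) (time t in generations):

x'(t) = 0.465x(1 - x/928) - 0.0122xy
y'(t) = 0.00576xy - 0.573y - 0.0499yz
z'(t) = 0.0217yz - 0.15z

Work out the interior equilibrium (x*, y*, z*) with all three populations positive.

x* ≈ 760, y* ≈ 6.91, z* ≈ 76.2

From dz/dt = 0: 0.0217y* = 0.15, so y* = 6.91.
From dx/dt = 0: 0.465(1 - x*/928) = 0.0122·6.91, giving x* = 928·(1 - 0.181) = 760.
From dy/dt = 0: 0.00576·760 - 0.573 = 0.0499z*, so z* = 3.8/0.0499 = 76.2.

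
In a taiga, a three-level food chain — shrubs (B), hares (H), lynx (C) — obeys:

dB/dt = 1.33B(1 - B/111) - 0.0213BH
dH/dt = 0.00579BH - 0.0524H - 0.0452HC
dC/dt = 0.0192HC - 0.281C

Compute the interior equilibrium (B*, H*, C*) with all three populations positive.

B* ≈ 85, H* ≈ 14.6, C* ≈ 9.73

From dC/dt = 0: 0.0192H* = 0.281, so H* = 14.6.
From dB/dt = 0: 1.33(1 - B*/111) = 0.0213·14.6, giving B* = 111·(1 - 0.234) = 85.
From dH/dt = 0: 0.00579·85 - 0.0524 = 0.0452C*, so C* = 0.44/0.0452 = 9.73.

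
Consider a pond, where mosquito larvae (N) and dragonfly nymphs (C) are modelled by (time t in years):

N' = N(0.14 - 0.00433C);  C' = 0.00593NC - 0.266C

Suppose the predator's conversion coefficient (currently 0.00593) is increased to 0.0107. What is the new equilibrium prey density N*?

At the interior fixed point, setting dC/dt = 0 with C > 0 fixes N* = (predator death rate)/(NC coefficient) — independent of the other coefficients.
With the change, N* = 0.266/0.0107 = 24.9; it falls from 44.9.

N* ≈ 24.9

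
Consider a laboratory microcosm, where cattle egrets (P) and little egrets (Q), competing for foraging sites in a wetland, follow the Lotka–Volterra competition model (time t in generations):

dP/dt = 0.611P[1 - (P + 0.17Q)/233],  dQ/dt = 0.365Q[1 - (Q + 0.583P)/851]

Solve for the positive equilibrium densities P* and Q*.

Setting both brackets to zero gives the nullclines P + 0.17Q = 233 and 0.583P + Q = 851.
Substituting Q = 851 - 0.583P into the first: P(1 - 0.17·0.583) = 233 - 0.17·851.
So P* = 88.3/0.901 = 98, and then Q* = 851 - 0.583·98 = 794.

P* ≈ 98, Q* ≈ 794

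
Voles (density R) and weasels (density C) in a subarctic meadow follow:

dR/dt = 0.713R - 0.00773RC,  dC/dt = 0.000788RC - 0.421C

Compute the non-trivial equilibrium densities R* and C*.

R* ≈ 534, C* ≈ 92.2

Set dC/dt = 0 with C > 0: 0.000788R - 0.421 = 0, so R* = 0.421/0.000788 = 534.
Set dR/dt = 0 with R > 0: 0.713 - 0.00773C = 0, so C* = 0.713/0.00773 = 92.2.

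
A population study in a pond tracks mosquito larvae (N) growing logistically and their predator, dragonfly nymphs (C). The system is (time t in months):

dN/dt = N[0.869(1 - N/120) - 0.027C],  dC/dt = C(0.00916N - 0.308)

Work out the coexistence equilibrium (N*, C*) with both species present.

N* ≈ 33.6, C* ≈ 23.2

From dC/dt = 0 with C > 0: 0.00916N* = 0.308, so N* = 33.6.
Substitute into dN/dt = 0: 0.869(1 - 33.6/120) = 0.027C*.
The bracket is 0.72, giving C* = 0.626/0.027 = 23.2.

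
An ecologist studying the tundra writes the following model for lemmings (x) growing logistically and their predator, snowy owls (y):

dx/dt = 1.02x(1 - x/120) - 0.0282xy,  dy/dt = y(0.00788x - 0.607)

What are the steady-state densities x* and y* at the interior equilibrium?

From dy/dt = 0 with y > 0: 0.00788x* = 0.607, so x* = 77.
Substitute into dx/dt = 0: 1.02(1 - 77/120) = 0.0282y*.
The bracket is 0.358, giving y* = 0.365/0.0282 = 13.

x* ≈ 77, y* ≈ 13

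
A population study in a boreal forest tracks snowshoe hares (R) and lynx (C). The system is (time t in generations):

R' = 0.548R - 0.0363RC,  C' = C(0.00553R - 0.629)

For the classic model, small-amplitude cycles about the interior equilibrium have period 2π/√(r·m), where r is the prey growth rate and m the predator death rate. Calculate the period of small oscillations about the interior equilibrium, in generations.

Here r = 0.548 and m = 0.629, so r·m = 0.345.
ω = √0.345 = 0.587 per generation, hence T = 2π/ω ≈ 10.7 generations.

T ≈ 10.7 generations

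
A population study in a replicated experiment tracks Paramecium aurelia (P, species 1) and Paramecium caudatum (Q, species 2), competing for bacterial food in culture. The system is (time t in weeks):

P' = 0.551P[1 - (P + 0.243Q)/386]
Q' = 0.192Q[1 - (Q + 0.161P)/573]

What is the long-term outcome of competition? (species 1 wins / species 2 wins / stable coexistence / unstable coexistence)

Compare the nullcline intercepts: K1/α12 = 386/0.243 = 1590 > K2 = 573; K2/α21 = 573/0.161 = 3560 > K1 = 386.
Since both inequalities hold, each species can invade when rare, so the interior equilibrium is stable.

stable coexistence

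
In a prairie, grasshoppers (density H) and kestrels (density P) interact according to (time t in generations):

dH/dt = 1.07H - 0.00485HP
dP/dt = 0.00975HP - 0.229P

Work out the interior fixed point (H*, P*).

Set dP/dt = 0 with P > 0: 0.00975H - 0.229 = 0, so H* = 0.229/0.00975 = 23.5.
Set dH/dt = 0 with H > 0: 1.07 - 0.00485P = 0, so P* = 1.07/0.00485 = 221.

H* ≈ 23.5, P* ≈ 221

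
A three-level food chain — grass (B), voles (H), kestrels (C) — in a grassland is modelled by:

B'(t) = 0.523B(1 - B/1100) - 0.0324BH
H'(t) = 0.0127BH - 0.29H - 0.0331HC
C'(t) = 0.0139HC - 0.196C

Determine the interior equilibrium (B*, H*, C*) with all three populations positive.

B* ≈ 139, H* ≈ 14.1, C* ≈ 44.6

From dC/dt = 0: 0.0139H* = 0.196, so H* = 14.1.
From dB/dt = 0: 0.523(1 - B*/1100) = 0.0324·14.1, giving B* = 1100·(1 - 0.874) = 139.
From dH/dt = 0: 0.0127·139 - 0.29 = 0.0331C*, so C* = 1.48/0.0331 = 44.6.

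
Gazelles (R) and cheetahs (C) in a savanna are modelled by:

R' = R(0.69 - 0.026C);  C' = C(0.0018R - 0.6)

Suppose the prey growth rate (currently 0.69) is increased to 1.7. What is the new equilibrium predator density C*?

At the interior fixed point, setting dR/dt = 0 with R > 0 fixes C* = (prey growth rate)/(RC coefficient) — independent of the other coefficients.
With the change, C* = 1.7/0.026 = 65.4; it rises from 26.5.

C* ≈ 65.4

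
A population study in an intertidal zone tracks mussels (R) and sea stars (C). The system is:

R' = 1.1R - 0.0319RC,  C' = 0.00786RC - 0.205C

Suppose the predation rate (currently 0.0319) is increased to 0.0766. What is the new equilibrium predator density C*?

At the interior fixed point, setting dR/dt = 0 with R > 0 fixes C* = (prey growth rate)/(RC coefficient) — independent of the other coefficients.
With the change, C* = 1.1/0.0766 = 14.4; it falls from 34.5.

C* ≈ 14.4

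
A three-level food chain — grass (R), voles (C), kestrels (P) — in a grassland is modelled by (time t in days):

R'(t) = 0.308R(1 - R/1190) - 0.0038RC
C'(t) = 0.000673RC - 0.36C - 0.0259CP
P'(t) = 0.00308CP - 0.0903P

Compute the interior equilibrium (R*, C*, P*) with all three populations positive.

From dP/dt = 0: 0.00308C* = 0.0903, so C* = 29.3.
From dR/dt = 0: 0.308(1 - R*/1190) = 0.0038·29.3, giving R* = 1190·(1 - 0.362) = 760.
From dC/dt = 0: 0.000673·760 - 0.36 = 0.0259P*, so P* = 0.151/0.0259 = 5.84.

R* ≈ 760, C* ≈ 29.3, P* ≈ 5.84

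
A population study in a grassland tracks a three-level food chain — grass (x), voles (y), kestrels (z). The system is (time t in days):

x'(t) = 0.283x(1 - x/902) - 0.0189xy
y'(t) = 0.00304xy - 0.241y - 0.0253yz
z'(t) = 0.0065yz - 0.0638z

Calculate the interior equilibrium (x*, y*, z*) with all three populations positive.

From dz/dt = 0: 0.0065y* = 0.0638, so y* = 9.82.
From dx/dt = 0: 0.283(1 - x*/902) = 0.0189·9.82, giving x* = 902·(1 - 0.656) = 311.
From dy/dt = 0: 0.00304·311 - 0.241 = 0.0253z*, so z* = 0.704/0.0253 = 27.8.

x* ≈ 311, y* ≈ 9.82, z* ≈ 27.8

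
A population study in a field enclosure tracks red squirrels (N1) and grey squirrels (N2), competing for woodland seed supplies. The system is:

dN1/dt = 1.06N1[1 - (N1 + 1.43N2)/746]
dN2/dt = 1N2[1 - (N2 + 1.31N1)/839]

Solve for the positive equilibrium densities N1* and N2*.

N1* ≈ 520, N2* ≈ 158

Setting both brackets to zero gives the nullclines N1 + 1.43N2 = 746 and 1.31N1 + N2 = 839.
Substituting N2 = 839 - 1.31N1 into the first: N1(1 - 1.43·1.31) = 746 - 1.43·839.
So N1* = -454/-0.873 = 520, and then N2* = 839 - 1.31·520 = 158.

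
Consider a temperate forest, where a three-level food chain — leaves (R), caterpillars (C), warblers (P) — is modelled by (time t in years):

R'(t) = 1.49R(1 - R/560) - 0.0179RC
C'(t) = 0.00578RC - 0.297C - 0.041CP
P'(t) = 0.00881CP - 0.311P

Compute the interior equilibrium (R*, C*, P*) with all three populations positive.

R* ≈ 323, C* ≈ 35.3, P* ≈ 38.2

From dP/dt = 0: 0.00881C* = 0.311, so C* = 35.3.
From dR/dt = 0: 1.49(1 - R*/560) = 0.0179·35.3, giving R* = 560·(1 - 0.424) = 323.
From dC/dt = 0: 0.00578·323 - 0.297 = 0.041P*, so P* = 1.57/0.041 = 38.2.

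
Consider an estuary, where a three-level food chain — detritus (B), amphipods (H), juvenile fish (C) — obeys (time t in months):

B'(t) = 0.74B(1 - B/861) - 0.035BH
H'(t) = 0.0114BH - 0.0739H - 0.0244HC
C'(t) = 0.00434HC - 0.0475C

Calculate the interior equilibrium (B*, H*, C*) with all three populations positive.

From dC/dt = 0: 0.00434H* = 0.0475, so H* = 10.9.
From dB/dt = 0: 0.74(1 - B*/861) = 0.035·10.9, giving B* = 861·(1 - 0.518) = 415.
From dH/dt = 0: 0.0114·415 - 0.0739 = 0.0244C*, so C* = 4.66/0.0244 = 191.

B* ≈ 415, H* ≈ 10.9, C* ≈ 191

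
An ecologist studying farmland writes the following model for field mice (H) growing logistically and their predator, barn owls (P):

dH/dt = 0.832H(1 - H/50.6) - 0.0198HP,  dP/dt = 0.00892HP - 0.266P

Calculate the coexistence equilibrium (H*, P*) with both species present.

H* ≈ 29.8, P* ≈ 17.3

From dP/dt = 0 with P > 0: 0.00892H* = 0.266, so H* = 29.8.
Substitute into dH/dt = 0: 0.832(1 - 29.8/50.6) = 0.0198P*.
The bracket is 0.411, giving P* = 0.342/0.0198 = 17.3.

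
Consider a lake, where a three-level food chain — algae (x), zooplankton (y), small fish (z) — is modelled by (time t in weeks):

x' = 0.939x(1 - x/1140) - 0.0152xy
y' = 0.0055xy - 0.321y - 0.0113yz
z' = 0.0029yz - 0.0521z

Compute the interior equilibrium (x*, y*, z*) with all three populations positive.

x* ≈ 808, y* ≈ 18, z* ≈ 365

From dz/dt = 0: 0.0029y* = 0.0521, so y* = 18.
From dx/dt = 0: 0.939(1 - x*/1140) = 0.0152·18, giving x* = 1140·(1 - 0.291) = 808.
From dy/dt = 0: 0.0055·808 - 0.321 = 0.0113z*, so z* = 4.13/0.0113 = 365.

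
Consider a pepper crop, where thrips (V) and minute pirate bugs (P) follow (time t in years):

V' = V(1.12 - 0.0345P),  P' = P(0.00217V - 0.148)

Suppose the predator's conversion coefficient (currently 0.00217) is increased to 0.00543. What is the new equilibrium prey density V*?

At the interior fixed point, setting dP/dt = 0 with P > 0 fixes V* = (predator death rate)/(VP coefficient) — independent of the other coefficients.
With the change, V* = 0.148/0.00543 = 27.3; it falls from 68.2.

V* ≈ 27.3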